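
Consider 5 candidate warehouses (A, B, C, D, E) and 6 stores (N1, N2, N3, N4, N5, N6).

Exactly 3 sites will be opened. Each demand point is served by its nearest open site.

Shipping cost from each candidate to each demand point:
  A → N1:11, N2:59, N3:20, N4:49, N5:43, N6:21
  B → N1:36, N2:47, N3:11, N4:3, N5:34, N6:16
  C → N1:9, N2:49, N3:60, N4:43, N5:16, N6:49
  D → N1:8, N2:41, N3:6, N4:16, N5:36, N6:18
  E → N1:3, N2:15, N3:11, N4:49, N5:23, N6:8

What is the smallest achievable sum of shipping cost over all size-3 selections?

56

Open {B, C, E}.
  N1→E 3, N2→E 15, N3→B 11, N4→B 3, N5→C 16, N6→E 8  ⇒ total 56.
Compare {B, D, E}: total 58.
Compare {A, B, E}: total 63.
No size-3 selection does better; minimum is 56.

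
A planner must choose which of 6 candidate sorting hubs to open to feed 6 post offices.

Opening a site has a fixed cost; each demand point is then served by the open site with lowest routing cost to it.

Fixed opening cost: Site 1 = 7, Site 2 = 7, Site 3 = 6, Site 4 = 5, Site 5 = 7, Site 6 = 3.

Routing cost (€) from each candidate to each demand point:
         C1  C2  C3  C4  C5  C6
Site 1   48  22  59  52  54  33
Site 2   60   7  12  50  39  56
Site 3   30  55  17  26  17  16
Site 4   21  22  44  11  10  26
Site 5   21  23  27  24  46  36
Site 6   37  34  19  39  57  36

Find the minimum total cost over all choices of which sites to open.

Open {Site 2, Site 3, Site 4}: assign each demand point to its cheapest open site.
  C1→Site 4 21, C2→Site 2 7, C3→Site 2 12, C4→Site 4 11, C5→Site 4 10, C6→Site 3 16
  routing cost 77, fixed 18 → total 95.
Compare {Site 2, Site 3, Site 4, Site 6}: routing cost 77 + fixed 21 = 98.
Compare {Site 2, Site 4}: routing cost 87 + fixed 12 = 99.
Compare {Site 2, Site 4, Site 6}: routing cost 87 + fixed 15 = 102.
All other subsets cost ≥ 98. Minimum total cost: 95.

95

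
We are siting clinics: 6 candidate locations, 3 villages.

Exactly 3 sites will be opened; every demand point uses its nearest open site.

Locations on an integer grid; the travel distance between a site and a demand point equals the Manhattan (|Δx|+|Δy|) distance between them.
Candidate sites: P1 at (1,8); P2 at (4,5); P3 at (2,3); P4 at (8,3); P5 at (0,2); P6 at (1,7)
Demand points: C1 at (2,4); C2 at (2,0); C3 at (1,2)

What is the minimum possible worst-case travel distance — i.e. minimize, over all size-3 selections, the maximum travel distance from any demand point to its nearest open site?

3

Open {P1, P2, P3}.
  Farthest demand point is C2 at travel distance 3 (to P3); all others are ≤ 3.
With {P1, P3, P4} the worst case is 3.
With {P1, P3, P5} the worst case is 3.
No size-3 selection achieves below 3.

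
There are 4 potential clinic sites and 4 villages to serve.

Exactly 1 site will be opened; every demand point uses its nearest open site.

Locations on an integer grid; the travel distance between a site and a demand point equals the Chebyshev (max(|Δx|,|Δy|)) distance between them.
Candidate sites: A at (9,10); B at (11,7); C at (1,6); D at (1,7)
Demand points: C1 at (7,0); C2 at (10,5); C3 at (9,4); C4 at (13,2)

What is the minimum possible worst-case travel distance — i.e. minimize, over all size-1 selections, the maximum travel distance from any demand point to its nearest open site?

7

Open {B}.
  Farthest demand point is C1 at travel distance 7 (to B); all others are ≤ 7.
With {A} the worst case is 10.
With {C} the worst case is 12.
No size-1 selection achieves below 7.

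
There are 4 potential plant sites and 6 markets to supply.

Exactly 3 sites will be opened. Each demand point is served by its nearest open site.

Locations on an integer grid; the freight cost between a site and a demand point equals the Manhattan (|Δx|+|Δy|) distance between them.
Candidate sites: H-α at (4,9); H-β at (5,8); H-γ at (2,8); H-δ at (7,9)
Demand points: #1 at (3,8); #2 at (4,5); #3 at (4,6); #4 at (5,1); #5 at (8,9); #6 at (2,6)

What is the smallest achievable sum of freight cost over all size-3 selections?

18

Open {H-β, H-γ, H-δ}.
  #1→H-γ 1, #2→H-β 4, #3→H-β 3, #4→H-β 7, #5→H-δ 1, #6→H-γ 2  ⇒ total 18.
Compare {H-α, H-γ, H-δ}: total 20.
Compare {H-α, H-β, H-γ}: total 21.
No size-3 selection does better; minimum is 18.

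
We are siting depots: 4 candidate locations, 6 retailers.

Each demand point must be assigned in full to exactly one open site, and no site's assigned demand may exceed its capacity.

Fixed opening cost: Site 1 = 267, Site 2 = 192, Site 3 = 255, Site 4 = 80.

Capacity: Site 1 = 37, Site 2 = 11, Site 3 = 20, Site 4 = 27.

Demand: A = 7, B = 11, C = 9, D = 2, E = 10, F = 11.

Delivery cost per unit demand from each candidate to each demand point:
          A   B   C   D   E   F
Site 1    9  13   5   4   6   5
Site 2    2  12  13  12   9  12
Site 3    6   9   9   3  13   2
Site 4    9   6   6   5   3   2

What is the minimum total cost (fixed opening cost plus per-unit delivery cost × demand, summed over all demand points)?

611

Open {Site 1, Site 4}; cheapest assignment that respects the capacities:
  Site 1 (cap 37, load 28): A, C, D, E — cost 7×9 + 9×5 + 2×4 + 10×6 = 176
  Site 4 (cap 27, load 22): B, F — cost 11×6 + 11×2 = 88
  Shipping 264, fixed 347 → total 611.
  Any other capacity-feasible assignment to {Site 1, Site 4} ships for at least 264.
Compare {Site 2, Site 3, Site 4}: its best feasible assignment gives total 750.
Compare {Site 1, Site 2, Site 4}: its best feasible assignment gives total 754.
Every other set of open sites that can feasibly serve all demand totals ≥ 750 even under its best assignment. Minimum: 611.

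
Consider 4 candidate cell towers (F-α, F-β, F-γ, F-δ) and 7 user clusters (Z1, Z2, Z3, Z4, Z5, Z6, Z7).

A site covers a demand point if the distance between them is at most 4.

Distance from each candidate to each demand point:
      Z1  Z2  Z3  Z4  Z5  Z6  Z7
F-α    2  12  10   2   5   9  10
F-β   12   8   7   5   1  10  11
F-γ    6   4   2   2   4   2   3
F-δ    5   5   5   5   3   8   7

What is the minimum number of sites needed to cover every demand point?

Coverage sets (demand points within 4 of each site):
  F-α: {Z1, Z4}
  F-β: {Z5}
  F-γ: {Z2, Z3, Z4, Z5, Z6, Z7}
  F-δ: {Z5}
No single site covers all 7 demand points.
But {F-α, F-γ} covers everything, so the minimum is 2.

2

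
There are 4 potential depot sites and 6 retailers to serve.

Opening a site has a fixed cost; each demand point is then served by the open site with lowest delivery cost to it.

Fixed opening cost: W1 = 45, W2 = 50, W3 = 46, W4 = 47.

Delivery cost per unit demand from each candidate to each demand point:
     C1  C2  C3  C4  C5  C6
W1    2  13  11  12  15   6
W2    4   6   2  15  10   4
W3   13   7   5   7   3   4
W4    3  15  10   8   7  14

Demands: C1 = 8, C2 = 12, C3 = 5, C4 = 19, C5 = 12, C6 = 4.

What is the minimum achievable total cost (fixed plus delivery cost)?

395

Open {W2, W3}: assign each demand point to its cheapest open site.
  C1→W2 8×4=32, C2→W2 12×6=72, C3→W2 5×2=10, C4→W3 19×7=133, C5→W3 12×3=36, C6→W2 4×4=16
  delivery cost 299, fixed 96 → total 395.
Compare {W1, W3}: delivery cost 310 + fixed 91 = 401.
Compare {W3, W4}: delivery cost 318 + fixed 93 = 411.
Compare {W1, W2, W3}: delivery cost 283 + fixed 141 = 424.
All other subsets cost ≥ 401. Minimum total cost: 395.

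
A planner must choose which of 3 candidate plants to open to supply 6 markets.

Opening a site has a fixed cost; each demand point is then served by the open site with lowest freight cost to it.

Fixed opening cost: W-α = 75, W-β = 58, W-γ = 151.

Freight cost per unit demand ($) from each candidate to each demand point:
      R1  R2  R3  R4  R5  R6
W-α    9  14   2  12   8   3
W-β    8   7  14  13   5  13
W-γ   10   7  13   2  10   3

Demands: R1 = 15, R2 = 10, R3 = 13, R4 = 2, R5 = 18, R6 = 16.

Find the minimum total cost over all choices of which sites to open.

511

Open {W-α, W-β}: assign each demand point to its cheapest open site.
  R1→W-β 15×8=120, R2→W-β 10×7=70, R3→W-α 13×2=26, R4→W-α 2×12=24, R5→W-β 18×5=90, R6→W-α 16×3=48
  freight cost 378, fixed 133 → total 511.
Compare {W-α}: freight cost 517 + fixed 75 = 592.
Compare {W-α, W-β, W-γ}: freight cost 358 + fixed 284 = 642.
Compare {W-α, W-γ}: freight cost 427 + fixed 226 = 653.
All other subsets cost ≥ 592. Minimum total cost: 511.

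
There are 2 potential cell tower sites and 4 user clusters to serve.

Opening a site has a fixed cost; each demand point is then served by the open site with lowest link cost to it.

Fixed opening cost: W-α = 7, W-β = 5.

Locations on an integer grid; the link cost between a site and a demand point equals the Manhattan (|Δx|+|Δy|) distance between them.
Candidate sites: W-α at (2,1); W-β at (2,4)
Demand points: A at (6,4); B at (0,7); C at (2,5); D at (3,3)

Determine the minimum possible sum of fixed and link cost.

17

Open {W-β}: assign each demand point to its cheapest open site.
  A→W-β 4, B→W-β 5, C→W-β 1, D→W-β 2
  link cost 12, fixed 5 → total 17.
Compare {W-α, W-β}: link cost 12 + fixed 12 = 24.
Compare {W-α}: link cost 22 + fixed 7 = 29.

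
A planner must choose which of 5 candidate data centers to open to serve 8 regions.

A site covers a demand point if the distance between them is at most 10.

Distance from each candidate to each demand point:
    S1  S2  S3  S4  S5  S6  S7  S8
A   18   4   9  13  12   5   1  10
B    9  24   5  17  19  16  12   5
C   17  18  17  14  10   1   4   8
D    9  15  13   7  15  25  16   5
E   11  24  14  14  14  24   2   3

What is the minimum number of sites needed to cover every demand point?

Coverage sets (demand points within 10 of each site):
  A: {S2, S3, S6, S7, S8}
  B: {S1, S3, S8}
  C: {S5, S6, S7, S8}
  D: {S1, S4, S8}
  E: {S7, S8}
No 2 sites suffice: every size-2 union leaves at least one demand point uncovered.
But {A, C, D} covers everything, so the minimum is 3.

3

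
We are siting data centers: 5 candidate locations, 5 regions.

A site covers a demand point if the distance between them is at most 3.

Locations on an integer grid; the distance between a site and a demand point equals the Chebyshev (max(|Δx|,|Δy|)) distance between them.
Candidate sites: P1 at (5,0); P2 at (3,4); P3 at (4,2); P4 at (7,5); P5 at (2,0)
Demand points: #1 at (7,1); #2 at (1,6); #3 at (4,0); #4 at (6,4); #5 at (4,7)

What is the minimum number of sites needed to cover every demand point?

2

Coverage sets (demand points within 3 of each site):
  P1: {#1, #3}
  P2: {#2, #4, #5}
  P3: {#1, #3, #4}
  P4: {#4, #5}
  P5: {#3}
No single site covers all 5 demand points.
But {P1, P2} covers everything, so the minimum is 2.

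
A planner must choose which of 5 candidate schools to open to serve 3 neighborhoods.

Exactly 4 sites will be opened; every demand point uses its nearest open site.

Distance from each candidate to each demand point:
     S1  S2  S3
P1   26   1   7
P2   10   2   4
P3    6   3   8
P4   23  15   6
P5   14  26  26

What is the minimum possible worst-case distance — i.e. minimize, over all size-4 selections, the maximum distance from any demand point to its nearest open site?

6

Open {P1, P2, P3, P4}.
  Farthest demand point is S1 at distance 6 (to P3); all others are ≤ 6.
With {P1, P2, P3, P5} the worst case is 6.
With {P1, P3, P4, P5} the worst case is 6.
No size-4 selection achieves below 6.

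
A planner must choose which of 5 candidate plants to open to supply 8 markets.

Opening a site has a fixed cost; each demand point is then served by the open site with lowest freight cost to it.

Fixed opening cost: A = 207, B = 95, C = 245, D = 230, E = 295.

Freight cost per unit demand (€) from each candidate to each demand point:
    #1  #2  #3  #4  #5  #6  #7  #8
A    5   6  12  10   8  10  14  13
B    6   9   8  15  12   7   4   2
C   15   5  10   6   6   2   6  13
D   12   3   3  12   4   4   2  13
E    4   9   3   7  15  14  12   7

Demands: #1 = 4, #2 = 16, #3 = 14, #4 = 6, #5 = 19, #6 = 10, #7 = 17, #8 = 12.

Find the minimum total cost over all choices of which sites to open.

685

Open {B, D}: assign each demand point to its cheapest open site.
  #1→B 4×6=24, #2→D 16×3=48, #3→D 14×3=42, #4→D 6×12=72, #5→D 19×4=76, #6→D 10×4=40, #7→D 17×2=34, #8→B 12×2=24
  freight cost 360, fixed 325 → total 685.
Compare {D}: freight cost 516 + fixed 230 = 746.
Compare {B, C}: freight cost 478 + fixed 340 = 818.
Compare {B}: freight cost 760 + fixed 95 = 855.
All other subsets cost ≥ 746. Minimum total cost: 685.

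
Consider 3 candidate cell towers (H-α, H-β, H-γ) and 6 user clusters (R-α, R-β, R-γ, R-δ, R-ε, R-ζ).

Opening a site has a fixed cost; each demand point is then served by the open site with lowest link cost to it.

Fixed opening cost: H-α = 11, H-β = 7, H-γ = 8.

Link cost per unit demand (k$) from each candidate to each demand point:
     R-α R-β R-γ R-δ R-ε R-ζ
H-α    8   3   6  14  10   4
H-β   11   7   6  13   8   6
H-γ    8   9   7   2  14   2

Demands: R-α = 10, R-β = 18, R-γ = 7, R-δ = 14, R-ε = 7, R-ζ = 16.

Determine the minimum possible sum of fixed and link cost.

318

Open {H-α, H-β, H-γ}: assign each demand point to its cheapest open site.
  R-α→H-α 10×8=80, R-β→H-α 18×3=54, R-γ→H-α 7×6=42, R-δ→H-γ 14×2=28, R-ε→H-β 7×8=56, R-ζ→H-γ 16×2=32
  link cost 292, fixed 26 → total 318.
Compare {H-α, H-γ}: link cost 306 + fixed 19 = 325.
Compare {H-β, H-γ}: link cost 364 + fixed 15 = 379.
Compare {H-γ}: link cost 449 + fixed 8 = 457.
All other subsets cost ≥ 325. Minimum total cost: 318.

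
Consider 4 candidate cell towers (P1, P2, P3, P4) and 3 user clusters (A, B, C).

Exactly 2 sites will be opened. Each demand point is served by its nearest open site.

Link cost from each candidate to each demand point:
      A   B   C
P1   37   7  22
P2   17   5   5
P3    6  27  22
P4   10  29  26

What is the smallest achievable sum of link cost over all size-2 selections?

Open {P2, P3}.
  A→P3 6, B→P2 5, C→P2 5  ⇒ total 16.
Compare {P2, P4}: total 20.
Compare {P1, P2}: total 27.
No size-2 selection does better; minimum is 16.

16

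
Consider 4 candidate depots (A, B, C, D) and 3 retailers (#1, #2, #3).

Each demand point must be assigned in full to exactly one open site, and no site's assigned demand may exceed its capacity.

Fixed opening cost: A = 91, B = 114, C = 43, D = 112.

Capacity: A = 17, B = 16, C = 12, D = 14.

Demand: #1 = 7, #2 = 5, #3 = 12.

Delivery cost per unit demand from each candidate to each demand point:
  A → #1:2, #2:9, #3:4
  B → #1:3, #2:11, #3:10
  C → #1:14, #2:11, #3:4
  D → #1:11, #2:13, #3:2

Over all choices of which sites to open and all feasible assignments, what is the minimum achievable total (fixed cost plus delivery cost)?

Open {A, C}; cheapest assignment that respects the capacities:
  A (cap 17, load 12): #1, #2 — cost 7×2 + 5×9 = 59
  C (cap 12, load 12): #3 — cost 12×4 = 48
  Shipping 107, fixed 134 → total 241.
  Any other capacity-feasible assignment to {A, C} ships for at least 107.
Compare {B, C}: its best feasible assignment gives total 281.
Compare {A, D}: its best feasible assignment gives total 286.
Every other set of open sites that can feasibly serve all demand totals ≥ 281 even under its best assignment. Minimum: 241.

241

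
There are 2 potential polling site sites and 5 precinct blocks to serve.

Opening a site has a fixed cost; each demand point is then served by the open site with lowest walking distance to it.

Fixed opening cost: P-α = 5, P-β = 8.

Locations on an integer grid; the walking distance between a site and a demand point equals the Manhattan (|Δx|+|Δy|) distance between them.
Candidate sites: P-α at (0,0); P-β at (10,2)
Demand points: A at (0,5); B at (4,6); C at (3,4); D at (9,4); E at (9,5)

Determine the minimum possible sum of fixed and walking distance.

Open {P-α, P-β}: assign each demand point to its cheapest open site.
  A→P-α 5, B→P-α 10, C→P-α 7, D→P-β 3, E→P-β 4
  walking distance 29, fixed 13 → total 42.
Compare {P-β}: walking distance 39 + fixed 8 = 47.
Compare {P-α}: walking distance 49 + fixed 5 = 54.

42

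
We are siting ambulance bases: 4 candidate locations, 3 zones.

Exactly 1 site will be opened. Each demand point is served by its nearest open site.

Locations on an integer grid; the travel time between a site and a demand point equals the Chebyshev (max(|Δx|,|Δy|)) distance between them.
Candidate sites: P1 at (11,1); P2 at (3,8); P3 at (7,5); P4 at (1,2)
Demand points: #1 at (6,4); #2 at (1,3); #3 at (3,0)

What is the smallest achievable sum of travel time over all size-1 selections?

8

Open {P4}.
  #1→P4 5, #2→P4 1, #3→P4 2  ⇒ total 8.
Compare {P3}: total 12.
Compare {P2}: total 17.
No size-1 selection does better; minimum is 8.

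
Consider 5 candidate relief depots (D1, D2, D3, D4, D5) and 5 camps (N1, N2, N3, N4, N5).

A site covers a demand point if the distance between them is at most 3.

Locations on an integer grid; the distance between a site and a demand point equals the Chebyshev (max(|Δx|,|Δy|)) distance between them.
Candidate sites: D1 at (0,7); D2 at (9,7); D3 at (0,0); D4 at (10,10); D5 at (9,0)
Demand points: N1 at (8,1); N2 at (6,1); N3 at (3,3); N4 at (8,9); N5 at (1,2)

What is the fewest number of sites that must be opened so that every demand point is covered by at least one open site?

Coverage sets (demand points within 3 of each site):
  D1: {}
  D2: {N4}
  D3: {N3, N5}
  D4: {N4}
  D5: {N1, N2}
No 2 sites suffice: every size-2 union leaves at least one demand point uncovered.
But {D2, D3, D5} covers everything, so the minimum is 3.

3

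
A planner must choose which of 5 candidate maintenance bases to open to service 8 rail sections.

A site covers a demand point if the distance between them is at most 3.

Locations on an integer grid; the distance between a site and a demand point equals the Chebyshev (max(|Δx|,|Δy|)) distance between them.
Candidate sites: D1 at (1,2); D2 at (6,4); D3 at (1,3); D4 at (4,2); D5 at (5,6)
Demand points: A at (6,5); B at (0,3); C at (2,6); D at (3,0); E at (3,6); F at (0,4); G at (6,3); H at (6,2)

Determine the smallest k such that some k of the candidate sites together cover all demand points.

2

Coverage sets (demand points within 3 of each site):
  D1: {B, D, F}
  D2: {A, E, G, H}
  D3: {B, C, D, E, F}
  D4: {A, D, G, H}
  D5: {A, C, E, G}
No single site covers all 8 demand points.
But {D2, D3} covers everything, so the minimum is 2.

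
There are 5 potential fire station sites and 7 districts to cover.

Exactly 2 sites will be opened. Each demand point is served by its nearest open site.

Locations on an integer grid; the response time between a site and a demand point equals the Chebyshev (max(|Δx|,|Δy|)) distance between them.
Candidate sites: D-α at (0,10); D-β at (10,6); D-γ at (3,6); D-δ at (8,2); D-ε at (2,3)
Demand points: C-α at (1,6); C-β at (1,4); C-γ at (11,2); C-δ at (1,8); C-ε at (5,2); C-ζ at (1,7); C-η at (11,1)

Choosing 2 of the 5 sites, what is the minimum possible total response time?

Open {D-γ, D-δ}.
  C-α→D-γ 2, C-β→D-γ 2, C-γ→D-δ 3, C-δ→D-γ 2, C-ε→D-δ 3, C-ζ→D-γ 2, C-η→D-δ 3  ⇒ total 17.
Compare {D-β, D-γ}: total 21.
Compare {D-δ, D-ε}: total 22.
No size-2 selection does better; minimum is 17.

17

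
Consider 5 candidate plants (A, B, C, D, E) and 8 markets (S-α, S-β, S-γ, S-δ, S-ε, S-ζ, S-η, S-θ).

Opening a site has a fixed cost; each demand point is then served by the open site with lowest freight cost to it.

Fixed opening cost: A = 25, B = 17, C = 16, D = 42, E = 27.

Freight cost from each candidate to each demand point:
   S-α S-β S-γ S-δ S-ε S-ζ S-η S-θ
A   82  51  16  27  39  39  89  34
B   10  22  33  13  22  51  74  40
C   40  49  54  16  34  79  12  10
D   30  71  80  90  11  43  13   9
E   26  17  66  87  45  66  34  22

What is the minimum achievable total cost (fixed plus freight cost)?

202

Open {A, B, C}: assign each demand point to its cheapest open site.
  S-α→B 10, S-β→B 22, S-γ→A 16, S-δ→B 13, S-ε→B 22, S-ζ→A 39, S-η→C 12, S-θ→C 10
  freight cost 144, fixed 58 → total 202.
Compare {B, C}: freight cost 173 + fixed 33 = 206.
Compare {B, D}: freight cost 154 + fixed 59 = 213.
Compare {A, B, D}: freight cost 133 + fixed 84 = 217.
All other subsets cost ≥ 206. Minimum total cost: 202.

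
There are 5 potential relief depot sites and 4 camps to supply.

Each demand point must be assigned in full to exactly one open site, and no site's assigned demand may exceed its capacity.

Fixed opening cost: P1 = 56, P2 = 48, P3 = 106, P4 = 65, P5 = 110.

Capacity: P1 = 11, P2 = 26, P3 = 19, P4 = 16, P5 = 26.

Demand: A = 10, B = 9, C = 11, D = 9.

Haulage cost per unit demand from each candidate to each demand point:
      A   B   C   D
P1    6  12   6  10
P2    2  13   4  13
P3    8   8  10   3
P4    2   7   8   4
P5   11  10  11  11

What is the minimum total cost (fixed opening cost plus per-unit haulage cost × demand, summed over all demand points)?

Open {P2, P3}; cheapest assignment that respects the capacities:
  P2 (cap 26, load 21): A, C — cost 10×2 + 11×4 = 64
  P3 (cap 19, load 18): B, D — cost 9×8 + 9×3 = 99
  Shipping 163, fixed 154 → total 317.
  Any other capacity-feasible assignment to {P2, P3} ships for at least 163.
Compare {P1, P2, P3}: its best feasible assignment gives total 373.
Compare {P2, P3, P4}: its best feasible assignment gives total 373.
Every other set of open sites that can feasibly serve all demand totals ≥ 373 even under its best assignment. Minimum: 317.

317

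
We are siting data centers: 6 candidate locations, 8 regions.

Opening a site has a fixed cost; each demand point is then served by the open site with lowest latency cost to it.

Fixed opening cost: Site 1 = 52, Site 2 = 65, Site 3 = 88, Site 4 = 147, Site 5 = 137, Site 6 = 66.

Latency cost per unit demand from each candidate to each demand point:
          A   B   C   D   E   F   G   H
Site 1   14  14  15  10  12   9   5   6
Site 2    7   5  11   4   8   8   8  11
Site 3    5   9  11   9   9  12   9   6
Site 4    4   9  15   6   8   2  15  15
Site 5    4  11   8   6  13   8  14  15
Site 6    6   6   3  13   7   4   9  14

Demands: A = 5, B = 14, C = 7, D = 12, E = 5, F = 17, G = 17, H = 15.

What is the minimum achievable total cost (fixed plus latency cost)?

Open {Site 1, Site 2, Site 6}: assign each demand point to its cheapest open site.
  A→Site 6 5×6=30, B→Site 2 14×5=70, C→Site 6 7×3=21, D→Site 2 12×4=48, E→Site 6 5×7=35, F→Site 6 17×4=68, G→Site 1 17×5=85, H→Site 1 15×6=90
  latency cost 447, fixed 183 → total 630.
Compare {Site 1, Site 6}: latency cost 533 + fixed 118 = 651.
Compare {Site 1, Site 2}: latency cost 581 + fixed 117 = 698.
Compare {Site 2, Site 6}: latency cost 573 + fixed 131 = 704.
All other subsets cost ≥ 651. Minimum total cost: 630.

630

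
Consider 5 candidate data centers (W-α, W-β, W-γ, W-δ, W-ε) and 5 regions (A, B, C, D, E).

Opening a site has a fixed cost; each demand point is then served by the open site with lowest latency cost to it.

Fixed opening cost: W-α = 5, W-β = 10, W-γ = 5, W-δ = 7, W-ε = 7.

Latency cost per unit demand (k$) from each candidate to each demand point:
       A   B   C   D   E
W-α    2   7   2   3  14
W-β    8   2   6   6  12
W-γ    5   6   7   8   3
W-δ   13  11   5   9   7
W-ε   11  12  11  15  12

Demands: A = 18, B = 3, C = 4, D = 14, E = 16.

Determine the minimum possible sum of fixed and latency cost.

160

Open {W-α, W-β, W-γ}: assign each demand point to its cheapest open site.
  A→W-α 18×2=36, B→W-β 3×2=6, C→W-α 4×2=8, D→W-α 14×3=42, E→W-γ 16×3=48
  latency cost 140, fixed 20 → total 160.
Compare {W-α, W-γ}: latency cost 152 + fixed 10 = 162.
Compare {W-α, W-β, W-γ, W-δ}: latency cost 140 + fixed 27 = 167.
Compare {W-α, W-β, W-γ, W-ε}: latency cost 140 + fixed 27 = 167.
All other subsets cost ≥ 162. Minimum total cost: 160.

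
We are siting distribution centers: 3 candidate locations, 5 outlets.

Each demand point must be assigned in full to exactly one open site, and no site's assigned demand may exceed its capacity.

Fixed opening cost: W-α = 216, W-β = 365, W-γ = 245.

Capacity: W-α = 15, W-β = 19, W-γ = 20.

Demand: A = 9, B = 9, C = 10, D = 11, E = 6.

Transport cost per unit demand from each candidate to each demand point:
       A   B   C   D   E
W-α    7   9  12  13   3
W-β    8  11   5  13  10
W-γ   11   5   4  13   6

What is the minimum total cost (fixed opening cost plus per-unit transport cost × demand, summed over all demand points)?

Open {W-α, W-β, W-γ}; cheapest assignment that respects the capacities:
  W-α (cap 15, load 15): A, E — cost 9×7 + 6×3 = 81
  W-β (cap 19, load 11): D — cost 11×13 = 143
  W-γ (cap 20, load 19): B, C — cost 9×5 + 10×4 = 85
  Shipping 309, fixed 826 → total 1135.
  Any other capacity-feasible assignment to {W-α, W-β, W-γ} ships for at least 309.
Total demand is 45 and no other set of sites has combined capacity ≥ 45, so {W-α, W-β, W-γ} is the only feasible choice of open sites. Minimum: 1135.

1135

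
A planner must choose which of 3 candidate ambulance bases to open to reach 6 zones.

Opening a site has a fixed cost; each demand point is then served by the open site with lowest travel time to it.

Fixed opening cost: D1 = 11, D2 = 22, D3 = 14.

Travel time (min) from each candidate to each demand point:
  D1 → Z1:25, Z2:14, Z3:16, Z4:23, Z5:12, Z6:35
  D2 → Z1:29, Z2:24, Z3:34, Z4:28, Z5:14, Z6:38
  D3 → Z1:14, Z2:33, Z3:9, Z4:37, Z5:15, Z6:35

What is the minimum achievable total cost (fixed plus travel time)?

132

Open {D1, D3}: assign each demand point to its cheapest open site.
  Z1→D3 14, Z2→D1 14, Z3→D3 9, Z4→D1 23, Z5→D1 12, Z6→D1 35
  travel time 107, fixed 25 → total 132.
Compare {D1}: travel time 125 + fixed 11 = 136.
Compare {D1, D2, D3}: travel time 107 + fixed 47 = 154.
Compare {D3}: travel time 143 + fixed 14 = 157.
All other subsets cost ≥ 136. Minimum total cost: 132.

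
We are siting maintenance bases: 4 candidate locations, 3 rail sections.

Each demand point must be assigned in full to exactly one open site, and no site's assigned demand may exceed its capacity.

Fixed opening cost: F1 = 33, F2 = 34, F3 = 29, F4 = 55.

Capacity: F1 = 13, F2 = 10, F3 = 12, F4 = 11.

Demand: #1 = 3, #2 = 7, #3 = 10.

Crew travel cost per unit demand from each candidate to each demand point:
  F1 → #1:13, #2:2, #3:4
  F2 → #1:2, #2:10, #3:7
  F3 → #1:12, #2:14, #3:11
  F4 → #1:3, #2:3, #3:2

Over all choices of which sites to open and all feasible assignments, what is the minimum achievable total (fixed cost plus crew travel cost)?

Open {F1, F4}; cheapest assignment that respects the capacities:
  F1 (cap 13, load 10): #3 — cost 10×4 = 40
  F4 (cap 11, load 10): #1, #2 — cost 3×3 + 7×3 = 30
  Shipping 70, fixed 88 → total 158.
  Any other capacity-feasible assignment to {F1, F4} ships for at least 70.
Compare {F1, F2, F4}: its best feasible assignment gives total 162.
Compare {F1, F2}: its best feasible assignment gives total 183.
Every other set of open sites that can feasibly serve all demand totals ≥ 162 even under its best assignment. Minimum: 158.

158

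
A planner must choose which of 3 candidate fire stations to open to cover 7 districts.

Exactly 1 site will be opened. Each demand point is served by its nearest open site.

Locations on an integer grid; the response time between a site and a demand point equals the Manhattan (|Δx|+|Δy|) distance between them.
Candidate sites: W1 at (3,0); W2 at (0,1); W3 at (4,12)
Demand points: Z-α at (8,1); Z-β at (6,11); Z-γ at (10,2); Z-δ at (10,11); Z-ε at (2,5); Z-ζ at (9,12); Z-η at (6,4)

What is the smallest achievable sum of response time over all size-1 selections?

65

Open {W3}.
  Z-α→W3 15, Z-β→W3 3, Z-γ→W3 16, Z-δ→W3 7, Z-ε→W3 9, Z-ζ→W3 5, Z-η→W3 10  ⇒ total 65.
Compare {W1}: total 78.
Compare {W2}: total 90.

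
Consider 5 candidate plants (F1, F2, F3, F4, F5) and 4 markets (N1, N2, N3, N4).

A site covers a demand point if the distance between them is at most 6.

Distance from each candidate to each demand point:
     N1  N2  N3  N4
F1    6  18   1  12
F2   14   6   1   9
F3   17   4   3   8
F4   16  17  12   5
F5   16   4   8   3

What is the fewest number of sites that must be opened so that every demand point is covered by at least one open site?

2

Coverage sets (demand points within 6 of each site):
  F1: {N1, N3}
  F2: {N2, N3}
  F3: {N2, N3}
  F4: {N4}
  F5: {N2, N4}
No single site covers all 4 demand points.
But {F1, F5} covers everything, so the minimum is 2.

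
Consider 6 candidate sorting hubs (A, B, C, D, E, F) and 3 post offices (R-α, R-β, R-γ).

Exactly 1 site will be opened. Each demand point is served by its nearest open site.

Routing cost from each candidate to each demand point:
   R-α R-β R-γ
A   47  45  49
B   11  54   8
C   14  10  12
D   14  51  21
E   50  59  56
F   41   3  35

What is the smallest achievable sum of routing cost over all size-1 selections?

36

Open {C}.
  R-α→C 14, R-β→C 10, R-γ→C 12  ⇒ total 36.
Compare {B}: total 73.
Compare {F}: total 79.
No size-1 selection does better; minimum is 36.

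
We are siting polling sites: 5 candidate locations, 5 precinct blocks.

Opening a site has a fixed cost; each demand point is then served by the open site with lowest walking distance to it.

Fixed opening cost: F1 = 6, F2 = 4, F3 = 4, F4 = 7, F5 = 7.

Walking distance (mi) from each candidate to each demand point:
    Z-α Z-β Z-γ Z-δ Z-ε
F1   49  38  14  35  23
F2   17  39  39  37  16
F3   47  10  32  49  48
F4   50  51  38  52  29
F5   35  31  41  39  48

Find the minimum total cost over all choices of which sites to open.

Open {F1, F2, F3}: assign each demand point to its cheapest open site.
  Z-α→F2 17, Z-β→F3 10, Z-γ→F1 14, Z-δ→F1 35, Z-ε→F2 16
  walking distance 92, fixed 14 → total 106.
Compare {F1, F2, F3, F4}: walking distance 92 + fixed 21 = 113.
Compare {F1, F2, F3, F5}: walking distance 92 + fixed 21 = 113.
Compare {F2, F3}: walking distance 112 + fixed 8 = 120.
All other subsets cost ≥ 113. Minimum total cost: 106.

106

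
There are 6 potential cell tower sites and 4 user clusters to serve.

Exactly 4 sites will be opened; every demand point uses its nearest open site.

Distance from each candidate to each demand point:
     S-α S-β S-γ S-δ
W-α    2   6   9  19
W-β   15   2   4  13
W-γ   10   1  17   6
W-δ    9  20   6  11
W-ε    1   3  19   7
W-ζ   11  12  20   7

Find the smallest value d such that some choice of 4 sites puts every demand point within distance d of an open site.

Open {W-α, W-β, W-γ, W-δ}.
  Farthest demand point is S-δ at distance 6 (to W-γ); all others are ≤ 6.
With {W-α, W-β, W-γ, W-ε} the worst case is 6.
With {W-α, W-β, W-γ, W-ζ} the worst case is 6.
No size-4 selection achieves below 6.

6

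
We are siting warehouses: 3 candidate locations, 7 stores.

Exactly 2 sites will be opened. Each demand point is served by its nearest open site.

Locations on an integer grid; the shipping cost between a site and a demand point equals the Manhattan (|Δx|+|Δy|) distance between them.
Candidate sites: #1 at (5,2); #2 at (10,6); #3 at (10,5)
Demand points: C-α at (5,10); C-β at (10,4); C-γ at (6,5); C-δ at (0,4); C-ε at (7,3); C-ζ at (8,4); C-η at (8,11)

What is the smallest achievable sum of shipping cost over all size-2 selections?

Open {#1, #3}.
  C-α→#1 8, C-β→#3 1, C-γ→#1 4, C-δ→#1 7, C-ε→#1 3, C-ζ→#3 3, C-η→#3 8  ⇒ total 34.
Compare {#1, #2}: total 35.
Compare {#2, #3}: total 40.

34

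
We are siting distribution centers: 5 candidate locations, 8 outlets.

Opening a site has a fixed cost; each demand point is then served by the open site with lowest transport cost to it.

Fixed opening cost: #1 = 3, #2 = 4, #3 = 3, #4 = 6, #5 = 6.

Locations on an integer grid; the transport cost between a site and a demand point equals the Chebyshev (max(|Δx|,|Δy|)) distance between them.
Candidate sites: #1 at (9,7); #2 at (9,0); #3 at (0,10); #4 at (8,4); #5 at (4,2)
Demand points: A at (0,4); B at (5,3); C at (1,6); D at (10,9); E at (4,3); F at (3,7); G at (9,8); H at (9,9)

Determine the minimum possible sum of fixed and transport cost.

29

Open {#1, #5}: assign each demand point to its cheapest open site.
  A→#5 4, B→#5 1, C→#5 4, D→#1 2, E→#5 1, F→#5 5, G→#1 1, H→#1 2
  transport cost 20, fixed 9 → total 29.
Compare {#1, #3, #5}: transport cost 18 + fixed 12 = 30.
Compare {#1, #3}: transport cost 27 + fixed 6 = 33.
Compare {#1, #2, #5}: transport cost 20 + fixed 13 = 33.
All other subsets cost ≥ 30. Minimum total cost: 29.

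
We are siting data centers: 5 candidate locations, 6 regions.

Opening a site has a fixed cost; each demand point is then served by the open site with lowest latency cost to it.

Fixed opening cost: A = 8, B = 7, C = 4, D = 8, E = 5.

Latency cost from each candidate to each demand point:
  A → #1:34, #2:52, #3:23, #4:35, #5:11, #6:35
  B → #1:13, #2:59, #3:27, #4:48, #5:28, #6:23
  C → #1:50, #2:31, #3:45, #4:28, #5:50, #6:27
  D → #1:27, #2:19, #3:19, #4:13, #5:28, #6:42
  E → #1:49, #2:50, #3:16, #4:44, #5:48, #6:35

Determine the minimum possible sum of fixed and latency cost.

121

Open {A, B, D}: assign each demand point to its cheapest open site.
  #1→B 13, #2→D 19, #3→D 19, #4→D 13, #5→A 11, #6→B 23
  latency cost 98, fixed 23 → total 121.
Compare {A, B, D, E}: latency cost 95 + fixed 28 = 123.
Compare {A, B, C, D}: latency cost 98 + fixed 27 = 125.
Compare {A, B, C, D, E}: latency cost 95 + fixed 32 = 127.
All other subsets cost ≥ 123. Minimum total cost: 121.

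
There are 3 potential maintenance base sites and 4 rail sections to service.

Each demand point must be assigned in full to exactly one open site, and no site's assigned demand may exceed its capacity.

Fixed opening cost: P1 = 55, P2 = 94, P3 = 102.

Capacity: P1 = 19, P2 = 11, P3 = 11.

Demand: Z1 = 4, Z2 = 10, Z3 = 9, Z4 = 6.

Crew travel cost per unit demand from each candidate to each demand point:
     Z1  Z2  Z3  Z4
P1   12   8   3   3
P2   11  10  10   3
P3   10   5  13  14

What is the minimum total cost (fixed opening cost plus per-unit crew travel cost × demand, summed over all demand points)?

Open {P1, P3}; cheapest assignment that respects the capacities:
  P1 (cap 19, load 19): Z1, Z3, Z4 — cost 4×12 + 9×3 + 6×3 = 93
  P3 (cap 11, load 10): Z2 — cost 10×5 = 50
  Shipping 143, fixed 157 → total 300.
  Any other capacity-feasible assignment to {P1, P3} ships for at least 143.
Compare {P1, P2}: its best feasible assignment gives total 318.
Compare {P1, P2, P3}: its best feasible assignment gives total 390.
Every other set of open sites that can feasibly serve all demand totals ≥ 318 even under its best assignment. Minimum: 300.

300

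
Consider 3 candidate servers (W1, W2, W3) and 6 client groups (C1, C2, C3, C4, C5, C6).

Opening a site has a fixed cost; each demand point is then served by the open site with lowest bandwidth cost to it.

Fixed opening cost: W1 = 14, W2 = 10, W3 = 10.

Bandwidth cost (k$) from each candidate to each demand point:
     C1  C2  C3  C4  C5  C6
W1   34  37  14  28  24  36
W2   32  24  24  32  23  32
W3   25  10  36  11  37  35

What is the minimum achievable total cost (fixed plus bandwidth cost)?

Open {W1, W3}: assign each demand point to its cheapest open site.
  C1→W3 25, C2→W3 10, C3→W1 14, C4→W3 11, C5→W1 24, C6→W3 35
  bandwidth cost 119, fixed 24 → total 143.
Compare {W2, W3}: bandwidth cost 125 + fixed 20 = 145.
Compare {W1, W2, W3}: bandwidth cost 115 + fixed 34 = 149.
Compare {W3}: bandwidth cost 154 + fixed 10 = 164.
All other subsets cost ≥ 145. Minimum total cost: 143.

143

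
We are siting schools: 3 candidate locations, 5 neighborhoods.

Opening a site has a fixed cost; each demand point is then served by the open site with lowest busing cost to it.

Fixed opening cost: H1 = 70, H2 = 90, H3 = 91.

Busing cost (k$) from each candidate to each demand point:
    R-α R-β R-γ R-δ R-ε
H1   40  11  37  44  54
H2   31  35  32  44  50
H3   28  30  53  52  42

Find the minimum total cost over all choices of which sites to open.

Open {H1}: assign each demand point to its cheapest open site.
  R-α→H1 40, R-β→H1 11, R-γ→H1 37, R-δ→H1 44, R-ε→H1 54
  busing cost 186, fixed 70 → total 256.
Compare {H2}: busing cost 192 + fixed 90 = 282.
Compare {H3}: busing cost 205 + fixed 91 = 296.
Compare {H1, H3}: busing cost 162 + fixed 161 = 323.
All other subsets cost ≥ 282. Minimum total cost: 256.

256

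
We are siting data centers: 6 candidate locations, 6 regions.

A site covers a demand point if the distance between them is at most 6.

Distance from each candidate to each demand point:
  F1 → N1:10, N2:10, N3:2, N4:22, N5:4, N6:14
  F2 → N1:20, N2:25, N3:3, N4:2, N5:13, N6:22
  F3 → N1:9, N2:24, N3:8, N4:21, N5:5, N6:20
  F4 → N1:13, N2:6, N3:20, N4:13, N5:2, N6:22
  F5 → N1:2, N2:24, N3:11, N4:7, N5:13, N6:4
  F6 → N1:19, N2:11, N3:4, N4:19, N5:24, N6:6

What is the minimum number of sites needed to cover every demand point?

Coverage sets (demand points within 6 of each site):
  F1: {N3, N5}
  F2: {N3, N4}
  F3: {N5}
  F4: {N2, N5}
  F5: {N1, N6}
  F6: {N3, N6}
No 2 sites suffice: every size-2 union leaves at least one demand point uncovered.
But {F2, F4, F5} covers everything, so the minimum is 3.

3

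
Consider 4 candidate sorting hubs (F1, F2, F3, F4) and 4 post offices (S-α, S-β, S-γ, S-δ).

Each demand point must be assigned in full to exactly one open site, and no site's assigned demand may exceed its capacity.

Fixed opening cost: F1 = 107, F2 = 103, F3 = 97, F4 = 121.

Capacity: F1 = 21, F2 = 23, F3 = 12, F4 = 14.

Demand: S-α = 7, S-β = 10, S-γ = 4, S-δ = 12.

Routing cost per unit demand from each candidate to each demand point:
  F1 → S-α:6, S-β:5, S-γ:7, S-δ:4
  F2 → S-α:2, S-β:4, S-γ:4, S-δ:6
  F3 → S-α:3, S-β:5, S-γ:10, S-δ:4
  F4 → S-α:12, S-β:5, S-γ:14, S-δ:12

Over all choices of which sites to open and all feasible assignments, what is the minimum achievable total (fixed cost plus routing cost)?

318

Open {F2, F3}; cheapest assignment that respects the capacities:
  F2 (cap 23, load 21): S-α, S-β, S-γ — cost 7×2 + 10×4 + 4×4 = 70
  F3 (cap 12, load 12): S-δ — cost 12×4 = 48
  Shipping 118, fixed 200 → total 318.
  Any other capacity-feasible assignment to {F2, F3} ships for at least 118.
Compare {F1, F2}: its best feasible assignment gives total 328.
Compare {F1, F3}: its best feasible assignment gives total 372.
Every other set of open sites that can feasibly serve all demand totals ≥ 328 even under its best assignment. Minimum: 318.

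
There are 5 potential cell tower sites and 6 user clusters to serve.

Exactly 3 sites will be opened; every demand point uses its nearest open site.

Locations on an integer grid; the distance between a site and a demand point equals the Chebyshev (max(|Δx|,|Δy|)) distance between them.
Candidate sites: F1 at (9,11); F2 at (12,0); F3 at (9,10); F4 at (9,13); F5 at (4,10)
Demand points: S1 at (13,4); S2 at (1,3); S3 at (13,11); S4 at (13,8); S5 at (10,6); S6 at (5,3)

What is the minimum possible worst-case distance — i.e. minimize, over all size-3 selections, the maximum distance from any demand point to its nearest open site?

Open {F1, F2, F5}.
  Farthest demand point is S2 at distance 7 (to F5); all others are ≤ 7.
With {F1, F3, F5} the worst case is 7.
With {F1, F4, F5} the worst case is 7.
No size-3 selection achieves below 7.

7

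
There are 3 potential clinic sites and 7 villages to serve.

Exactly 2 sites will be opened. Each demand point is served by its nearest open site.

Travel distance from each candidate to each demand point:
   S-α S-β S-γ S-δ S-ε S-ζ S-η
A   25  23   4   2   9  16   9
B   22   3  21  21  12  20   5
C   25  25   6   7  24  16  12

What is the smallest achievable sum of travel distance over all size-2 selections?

61

Open {A, B}.
  S-α→B 22, S-β→B 3, S-γ→A 4, S-δ→A 2, S-ε→A 9, S-ζ→A 16, S-η→B 5  ⇒ total 61.
Compare {B, C}: total 71.
Compare {A, C}: total 88.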